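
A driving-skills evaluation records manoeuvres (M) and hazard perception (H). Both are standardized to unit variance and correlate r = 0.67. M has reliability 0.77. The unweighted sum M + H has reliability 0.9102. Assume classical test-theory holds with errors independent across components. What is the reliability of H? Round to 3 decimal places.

0.930

Var(M+H) = 2 + 2·0.67 = 3.340.
True-score variance = ρ_M + ρ_H + 2·0.67, so 0.9102 = (0.77 + ρ_H + 1.34) / 3.340.
ρ_H = 0.9102·3.340 − 0.77 − 1.34 = 0.930.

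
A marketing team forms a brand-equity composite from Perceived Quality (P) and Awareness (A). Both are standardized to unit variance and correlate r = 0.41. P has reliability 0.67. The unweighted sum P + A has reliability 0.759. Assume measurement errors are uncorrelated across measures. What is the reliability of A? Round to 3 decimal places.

0.650

Var(P+A) = 2 + 2·0.41 = 2.820.
True-score variance = ρ_P + ρ_A + 2·0.41, so 0.759 = (0.67 + ρ_A + 0.82) / 2.820.
ρ_A = 0.759·2.820 − 0.67 − 0.82 = 0.650.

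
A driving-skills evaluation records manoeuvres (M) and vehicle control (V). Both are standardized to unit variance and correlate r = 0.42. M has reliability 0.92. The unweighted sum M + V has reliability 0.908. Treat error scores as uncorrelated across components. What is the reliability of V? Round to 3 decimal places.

Var(M+V) = 2 + 2·0.42 = 2.840.
True-score variance = ρ_M + ρ_V + 2·0.42, so 0.908 = (0.92 + ρ_V + 0.84) / 2.840.
ρ_V = 0.908·2.840 − 0.92 − 0.84 = 0.819.

0.819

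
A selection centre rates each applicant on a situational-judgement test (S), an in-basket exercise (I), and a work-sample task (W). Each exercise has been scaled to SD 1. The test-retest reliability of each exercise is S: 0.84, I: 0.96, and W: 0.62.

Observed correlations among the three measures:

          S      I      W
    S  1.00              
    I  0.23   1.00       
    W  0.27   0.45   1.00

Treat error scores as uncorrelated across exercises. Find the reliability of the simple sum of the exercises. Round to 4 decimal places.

Var(S+I+W) = 3 + 2·[0.23 + 0.27 + 0.45] = 3 + 1.9 = 4.9.
Because errors are independent across components, Cov(Tᵢ,Tⱼ) = Cov(Xᵢ,Xⱼ); the off-diagonal part of the true-score variance is the same as above.
True-score variance = [0.84 + 0.96 + 0.62] + 1.9 = 2.42 + 1.9 = 4.32.
Reliability = 4.32 / 4.9 = 0.8816.

0.8816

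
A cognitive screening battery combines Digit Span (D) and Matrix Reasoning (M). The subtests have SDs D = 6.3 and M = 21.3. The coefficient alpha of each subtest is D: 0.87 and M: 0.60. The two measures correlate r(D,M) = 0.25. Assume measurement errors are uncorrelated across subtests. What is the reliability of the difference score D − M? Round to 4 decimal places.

Var(D−M) = 6.3² + 21.3² − 2·6.3·21.3·0.25 = 493.38 − 67.095 = 426.285.
Because errors are independent across components, Cov(Tᵢ,Tⱼ) = Cov(Xᵢ,Xⱼ); the off-diagonal part of the true-score variance is the same as above.
True-score variance = [6.3²·0.87 + 21.3²·0.60] − 67.095 = 306.744 − 67.095 = 239.649.
Reliability = 239.649 / 426.285 = 0.5622.

0.5622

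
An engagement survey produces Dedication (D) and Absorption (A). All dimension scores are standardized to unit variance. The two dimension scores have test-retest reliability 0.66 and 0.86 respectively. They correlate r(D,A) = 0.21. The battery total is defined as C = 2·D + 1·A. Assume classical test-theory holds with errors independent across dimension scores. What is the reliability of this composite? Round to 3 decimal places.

0.743

Var(C) = 2² + 1 + 2·[2·0.21] = 5 + 0.84 = 5.84.
With uncorrelated errors the cross-covariances are all true-score covariance, so they carry over unchanged; only the diagonal terms shrink to ρᵢσᵢ².
True-score variance = [2²·0.66 + 0.86] + 0.84 = 3.5 + 0.84 = 4.34.
Reliability = 4.34 / 5.84 = 0.743.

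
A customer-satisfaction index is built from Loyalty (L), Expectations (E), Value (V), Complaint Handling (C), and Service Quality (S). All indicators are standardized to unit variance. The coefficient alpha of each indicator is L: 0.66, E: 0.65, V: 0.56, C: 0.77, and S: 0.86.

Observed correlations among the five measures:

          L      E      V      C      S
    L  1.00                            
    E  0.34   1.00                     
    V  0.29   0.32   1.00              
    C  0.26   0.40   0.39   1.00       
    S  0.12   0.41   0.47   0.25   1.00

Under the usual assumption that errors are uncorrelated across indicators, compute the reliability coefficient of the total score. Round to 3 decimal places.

0.870

Var(L+E+V+C+S) = 5 + 2·[0.34 + 0.29 + 0.26 + 0.12 + 0.32 + 0.40 + 0.41 + 0.39 + 0.47 + 0.25] = 5 + 6.5 = 11.5.
Because errors are independent across components, Cov(Tᵢ,Tⱼ) = Cov(Xᵢ,Xⱼ); the off-diagonal part of the true-score variance is the same as above.
True-score variance = [0.66 + 0.65 + 0.56 + 0.77 + 0.86] + 6.5 = 3.5 + 6.5 = 10.
Reliability = 10 / 11.5 = 0.870.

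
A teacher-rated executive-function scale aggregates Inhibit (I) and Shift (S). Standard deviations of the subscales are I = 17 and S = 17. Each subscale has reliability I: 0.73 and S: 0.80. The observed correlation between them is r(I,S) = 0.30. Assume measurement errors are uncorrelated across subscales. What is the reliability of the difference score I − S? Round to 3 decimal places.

0.664

Var(I−S) = 17² + 17² − 2·17·17·0.30 = 578 − 173.4 = 404.6.
Because errors are independent across components, Cov(Tᵢ,Tⱼ) = Cov(Xᵢ,Xⱼ); the off-diagonal part of the true-score variance is the same as above.
True-score variance = [17²·0.73 + 17²·0.80] − 173.4 = 442.17 − 173.4 = 268.77.
Reliability = 268.77 / 404.6 = 0.664.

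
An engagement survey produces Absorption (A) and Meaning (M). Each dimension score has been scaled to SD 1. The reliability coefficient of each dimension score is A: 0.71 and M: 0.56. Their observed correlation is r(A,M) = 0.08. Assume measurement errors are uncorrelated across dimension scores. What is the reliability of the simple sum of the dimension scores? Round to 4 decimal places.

Var(A+M) = 2 + 2·[0.08] = 2 + 0.16 = 2.16.
With uncorrelated errors the cross-covariances are all true-score covariance, so they carry over unchanged; only the diagonal terms shrink to ρᵢσᵢ².
True-score variance = [0.71 + 0.56] + 0.16 = 1.27 + 0.16 = 1.43.
Reliability = 1.43 / 2.16 = 0.6620.

0.6620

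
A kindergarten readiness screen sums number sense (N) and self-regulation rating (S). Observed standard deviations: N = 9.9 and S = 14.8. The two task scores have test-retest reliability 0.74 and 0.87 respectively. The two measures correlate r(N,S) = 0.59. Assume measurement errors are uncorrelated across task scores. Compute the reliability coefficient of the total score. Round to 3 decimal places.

0.890

Var(N+S) = 9.9² + 14.8² + 2·[9.9·14.8·0.59] = 317.05 + 172.894 = 489.944.
Under uncorrelated errors the observed covariances equal the true-score covariances, so only the own-variance terms attenuate.
True-score variance = [9.9²·0.74 + 14.8²·0.87] + 172.894 = 263.092 + 172.894 = 435.986.
Reliability = 435.986 / 489.944 = 0.890.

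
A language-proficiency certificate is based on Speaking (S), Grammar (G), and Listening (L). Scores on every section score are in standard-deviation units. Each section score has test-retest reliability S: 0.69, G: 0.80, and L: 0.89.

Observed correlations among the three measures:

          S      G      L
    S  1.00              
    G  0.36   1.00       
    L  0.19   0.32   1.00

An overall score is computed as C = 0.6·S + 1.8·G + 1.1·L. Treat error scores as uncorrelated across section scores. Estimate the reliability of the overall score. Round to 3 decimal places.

Var(C) = 0.6² + 1.8² + 1.1² + 2·[1.08·0.36 + 0.66·0.19 + 1.98·0.32] = 4.81 + 2.2956 = 7.1056.
With uncorrelated errors the cross-covariances are all true-score covariance, so they carry over unchanged; only the diagonal terms shrink to ρᵢσᵢ².
True-score variance = [0.6²·0.69 + 1.8²·0.80 + 1.1²·0.89] + 2.2956 = 3.9173 + 2.2956 = 6.2129.
Reliability = 6.2129 / 7.1056 = 0.874.

0.874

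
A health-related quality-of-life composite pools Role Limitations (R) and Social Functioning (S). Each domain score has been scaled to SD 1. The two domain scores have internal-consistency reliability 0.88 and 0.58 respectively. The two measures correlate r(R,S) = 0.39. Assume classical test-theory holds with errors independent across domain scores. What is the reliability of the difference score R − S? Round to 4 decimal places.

Var(R−S) = 1 + 1 − 2·0.39 = 2 − 0.78 = 1.22.
Under uncorrelated errors the observed covariances equal the true-score covariances, so only the own-variance terms attenuate.
True-score variance = [0.88 + 0.58] − 0.78 = 1.46 − 0.78 = 0.68.
Reliability = 0.68 / 1.22 = 0.5574.

0.5574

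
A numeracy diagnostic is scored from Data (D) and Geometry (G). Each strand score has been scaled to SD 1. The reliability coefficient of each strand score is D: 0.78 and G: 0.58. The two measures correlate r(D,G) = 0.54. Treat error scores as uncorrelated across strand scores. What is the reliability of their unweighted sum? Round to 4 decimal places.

0.7922

Var(D+G) = 2 + 2·[0.54] = 2 + 1.08 = 3.08.
With uncorrelated errors the cross-covariances are all true-score covariance, so they carry over unchanged; only the diagonal terms shrink to ρᵢσᵢ².
True-score variance = [0.78 + 0.58] + 1.08 = 1.36 + 1.08 = 2.44.
Reliability = 2.44 / 3.08 = 0.7922.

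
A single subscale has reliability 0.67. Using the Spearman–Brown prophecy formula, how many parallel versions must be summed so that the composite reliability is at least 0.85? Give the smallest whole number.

3

k ≥ ρ*(1−ρ₁)/(ρ₁(1−ρ*)) = 0.85·0.33 / (0.67·0.15) = 2.791.
Smallest integer k = 3.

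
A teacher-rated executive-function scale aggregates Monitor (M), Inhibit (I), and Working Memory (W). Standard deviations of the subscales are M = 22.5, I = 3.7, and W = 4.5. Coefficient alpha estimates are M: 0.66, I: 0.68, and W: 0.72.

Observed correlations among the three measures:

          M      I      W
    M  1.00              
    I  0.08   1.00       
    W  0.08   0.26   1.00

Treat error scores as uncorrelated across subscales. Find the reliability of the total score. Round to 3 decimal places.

0.685

Var(M+I+W) = 22.5² + 3.7² + 4.5² + 2·[22.5·3.7·0.08 + 22.5·4.5·0.08 + 3.7·4.5·0.26] = 540.19 + 38.178 = 578.368.
Because errors are independent across components, Cov(Tᵢ,Tⱼ) = Cov(Xᵢ,Xⱼ); the off-diagonal part of the true-score variance is the same as above.
True-score variance = [22.5²·0.66 + 3.7²·0.68 + 4.5²·0.72] + 38.178 = 358.014 + 38.178 = 396.192.
Reliability = 396.192 / 578.368 = 0.685.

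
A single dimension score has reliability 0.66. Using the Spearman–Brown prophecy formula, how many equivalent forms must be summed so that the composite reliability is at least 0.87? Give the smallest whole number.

k ≥ ρ*(1−ρ₁)/(ρ₁(1−ρ*)) = 0.87·0.34 / (0.66·0.13) = 3.448.
Smallest integer k = 4.

4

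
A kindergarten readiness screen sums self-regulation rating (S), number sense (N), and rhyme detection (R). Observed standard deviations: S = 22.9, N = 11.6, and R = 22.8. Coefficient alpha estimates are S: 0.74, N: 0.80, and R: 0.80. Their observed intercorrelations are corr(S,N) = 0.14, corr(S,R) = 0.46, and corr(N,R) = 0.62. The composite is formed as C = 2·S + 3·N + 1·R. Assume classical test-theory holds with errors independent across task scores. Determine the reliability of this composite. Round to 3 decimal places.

Var(C) = 2²·22.9² + 3²·11.6² + 22.8² + 2·[6·22.9·11.6·0.14 + 2·22.9·22.8·0.46 + 3·11.6·22.8·0.62] = 3828.52 + 2390.84 = 6219.36.
Under uncorrelated errors the observed covariances equal the true-score covariances, so only the own-variance terms attenuate.
True-score variance = [2²·22.9²·0.74 + 3²·11.6²·0.80 + 22.8²·0.80] + 2390.84 = 2936.96 + 2390.84 = 5327.8.
Reliability = 5327.8 / 6219.36 = 0.857.

0.857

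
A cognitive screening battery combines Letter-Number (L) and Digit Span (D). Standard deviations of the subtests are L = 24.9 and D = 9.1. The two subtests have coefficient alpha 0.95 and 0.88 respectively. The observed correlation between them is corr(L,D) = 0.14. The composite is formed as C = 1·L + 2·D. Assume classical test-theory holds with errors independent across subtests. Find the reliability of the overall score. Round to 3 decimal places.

0.934

Var(C) = 24.9² + 2²·9.1² + 2·[2·24.9·9.1·0.14] = 951.25 + 126.89 = 1078.14.
Because errors are independent across components, Cov(Tᵢ,Tⱼ) = Cov(Xᵢ,Xⱼ); the off-diagonal part of the true-score variance is the same as above.
True-score variance = [24.9²·0.95 + 2²·9.1²·0.88] + 126.89 = 880.501 + 126.89 = 1007.39.
Reliability = 1007.39 / 1078.14 = 0.934.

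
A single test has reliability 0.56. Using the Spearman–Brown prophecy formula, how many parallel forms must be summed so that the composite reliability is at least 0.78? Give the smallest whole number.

3

k ≥ ρ*(1−ρ₁)/(ρ₁(1−ρ*)) = 0.78·0.44 / (0.56·0.22) = 2.786.
Smallest integer k = 3.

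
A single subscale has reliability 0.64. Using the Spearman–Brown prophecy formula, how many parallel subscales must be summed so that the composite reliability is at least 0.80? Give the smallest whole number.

3

k ≥ ρ*(1−ρ₁)/(ρ₁(1−ρ*)) = 0.80·0.36 / (0.64·0.20) = 2.250.
Smallest integer k = 3.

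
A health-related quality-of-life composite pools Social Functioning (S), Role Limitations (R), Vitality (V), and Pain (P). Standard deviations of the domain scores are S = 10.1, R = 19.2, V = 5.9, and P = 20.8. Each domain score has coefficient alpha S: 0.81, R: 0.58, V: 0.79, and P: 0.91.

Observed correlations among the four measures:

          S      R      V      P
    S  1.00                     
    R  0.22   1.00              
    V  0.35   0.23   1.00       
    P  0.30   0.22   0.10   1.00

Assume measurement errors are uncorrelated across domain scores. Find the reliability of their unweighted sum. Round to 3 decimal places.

0.847

Var(S+R+V+P) = 10.1² + 19.2² + 5.9² + 20.8² + 2·[10.1·19.2·0.22 + 10.1·5.9·0.35 + 10.1·20.8·0.30 + 19.2·5.9·0.23 + 19.2·20.8·0.22 + 5.9·20.8·0.10] = 938.1 + 505.457 = 1443.56.
Under uncorrelated errors the observed covariances equal the true-score covariances, so only the own-variance terms attenuate.
True-score variance = [10.1²·0.81 + 19.2²·0.58 + 5.9²·0.79 + 20.8²·0.91] + 505.457 = 717.642 + 505.457 = 1223.1.
Reliability = 1223.1 / 1443.56 = 0.847.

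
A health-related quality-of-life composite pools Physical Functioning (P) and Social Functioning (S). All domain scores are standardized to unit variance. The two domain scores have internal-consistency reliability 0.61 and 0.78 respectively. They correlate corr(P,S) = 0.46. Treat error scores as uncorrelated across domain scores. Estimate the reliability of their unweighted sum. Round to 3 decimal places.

Var(P+S) = 2 + 2·[0.46] = 2 + 0.92 = 2.92.
Under uncorrelated errors the observed covariances equal the true-score covariances, so only the own-variance terms attenuate.
True-score variance = [0.61 + 0.78] + 0.92 = 1.39 + 0.92 = 2.31.
Reliability = 2.31 / 2.92 = 0.791.

0.791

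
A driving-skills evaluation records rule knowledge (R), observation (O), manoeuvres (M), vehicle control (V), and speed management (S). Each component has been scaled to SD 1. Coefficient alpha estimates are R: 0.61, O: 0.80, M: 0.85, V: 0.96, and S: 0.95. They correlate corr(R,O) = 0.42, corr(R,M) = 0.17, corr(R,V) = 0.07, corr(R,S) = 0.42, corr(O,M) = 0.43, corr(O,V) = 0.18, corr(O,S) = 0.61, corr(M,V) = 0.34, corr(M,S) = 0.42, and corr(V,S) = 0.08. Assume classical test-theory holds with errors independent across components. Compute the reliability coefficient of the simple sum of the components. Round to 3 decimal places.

Var(R+O+M+V+S) = 5 + 2·[0.42 + 0.17 + 0.07 + 0.42 + 0.43 + 0.18 + 0.61 + 0.34 + 0.42 + 0.08] = 5 + 6.28 = 11.28.
With uncorrelated errors the cross-covariances are all true-score covariance, so they carry over unchanged; only the diagonal terms shrink to ρᵢσᵢ².
True-score variance = [0.61 + 0.80 + 0.85 + 0.96 + 0.95] + 6.28 = 4.17 + 6.28 = 10.45.
Reliability = 10.45 / 11.28 = 0.926.

0.926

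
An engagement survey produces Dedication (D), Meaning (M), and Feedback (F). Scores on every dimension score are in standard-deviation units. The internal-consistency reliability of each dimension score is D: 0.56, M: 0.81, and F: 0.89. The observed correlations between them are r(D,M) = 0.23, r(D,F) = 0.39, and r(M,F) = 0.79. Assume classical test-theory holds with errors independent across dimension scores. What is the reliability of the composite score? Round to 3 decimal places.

Var(D+M+F) = 3 + 2·[0.23 + 0.39 + 0.79] = 3 + 2.82 = 5.82.
Under uncorrelated errors the observed covariances equal the true-score covariances, so only the own-variance terms attenuate.
True-score variance = [0.56 + 0.81 + 0.89] + 2.82 = 2.26 + 2.82 = 5.08.
Reliability = 5.08 / 5.82 = 0.873.

0.873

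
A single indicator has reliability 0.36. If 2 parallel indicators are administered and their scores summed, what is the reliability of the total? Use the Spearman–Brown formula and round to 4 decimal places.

0.5294

ρ_k = kρ / (1 + (k−1)ρ) = 2·0.36 / (1 + 1·0.36) = 0.720 / 1.360 = 0.5294.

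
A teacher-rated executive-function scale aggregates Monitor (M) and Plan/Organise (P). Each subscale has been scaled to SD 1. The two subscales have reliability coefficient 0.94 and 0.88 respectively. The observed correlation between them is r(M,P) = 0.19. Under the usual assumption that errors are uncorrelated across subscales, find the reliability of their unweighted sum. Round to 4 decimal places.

Var(M+P) = 2 + 2·[0.19] = 2 + 0.38 = 2.38.
With uncorrelated errors the cross-covariances are all true-score covariance, so they carry over unchanged; only the diagonal terms shrink to ρᵢσᵢ².
True-score variance = [0.94 + 0.88] + 0.38 = 1.82 + 0.38 = 2.2.
Reliability = 2.2 / 2.38 = 0.9244.

0.9244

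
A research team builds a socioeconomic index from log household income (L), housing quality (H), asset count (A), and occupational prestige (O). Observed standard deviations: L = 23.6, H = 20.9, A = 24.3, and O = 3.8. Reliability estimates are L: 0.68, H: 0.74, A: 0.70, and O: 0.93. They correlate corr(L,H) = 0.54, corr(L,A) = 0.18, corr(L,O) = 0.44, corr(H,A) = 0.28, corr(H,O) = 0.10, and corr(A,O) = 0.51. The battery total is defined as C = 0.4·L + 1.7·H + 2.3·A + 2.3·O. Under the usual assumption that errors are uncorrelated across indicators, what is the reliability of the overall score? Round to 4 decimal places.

Var(C) = 0.4²·23.6² + 1.7²·20.9² + 2.3²·24.3² + 2.3²·3.8² + 2·[0.68·23.6·20.9·0.54 + 0.92·23.6·24.3·0.18 + 0.92·23.6·3.8·0.44 + 3.91·20.9·24.3·0.28 + 3.91·20.9·3.8·0.10 + 5.29·24.3·3.8·0.51] = 4551.57 + 2297.16 = 6848.74.
With uncorrelated errors the cross-covariances are all true-score covariance, so they carry over unchanged; only the diagonal terms shrink to ρᵢσᵢ².
True-score variance = [0.4²·23.6²·0.68 + 1.7²·20.9²·0.74 + 2.3²·24.3²·0.70 + 2.3²·3.8²·0.93] + 2297.16 = 3252.38 + 2297.16 = 5549.55.
Reliability = 5549.55 / 6848.74 = 0.8103.

0.8103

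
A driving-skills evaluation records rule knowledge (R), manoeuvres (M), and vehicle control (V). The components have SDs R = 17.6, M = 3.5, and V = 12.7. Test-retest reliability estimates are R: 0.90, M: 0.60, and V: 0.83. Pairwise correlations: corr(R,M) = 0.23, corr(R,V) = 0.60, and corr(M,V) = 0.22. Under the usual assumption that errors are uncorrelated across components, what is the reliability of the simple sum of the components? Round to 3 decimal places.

Var(R+M+V) = 17.6² + 3.5² + 12.7² + 2·[17.6·3.5·0.23 + 17.6·12.7·0.60 + 3.5·12.7·0.22] = 483.3 + 316.118 = 799.418.
With uncorrelated errors the cross-covariances are all true-score covariance, so they carry over unchanged; only the diagonal terms shrink to ρᵢσᵢ².
True-score variance = [17.6²·0.90 + 3.5²·0.60 + 12.7²·0.83] + 316.118 = 420.005 + 316.118 = 736.123.
Reliability = 736.123 / 799.418 = 0.921.

0.921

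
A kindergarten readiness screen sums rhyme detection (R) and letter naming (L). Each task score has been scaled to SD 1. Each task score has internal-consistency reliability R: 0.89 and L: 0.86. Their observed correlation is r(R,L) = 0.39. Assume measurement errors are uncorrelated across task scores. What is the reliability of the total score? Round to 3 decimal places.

0.910

Var(R+L) = 2 + 2·[0.39] = 2 + 0.78 = 2.78.
With uncorrelated errors the cross-covariances are all true-score covariance, so they carry over unchanged; only the diagonal terms shrink to ρᵢσᵢ².
True-score variance = [0.89 + 0.86] + 0.78 = 1.75 + 0.78 = 2.53.
Reliability = 2.53 / 2.78 = 0.910.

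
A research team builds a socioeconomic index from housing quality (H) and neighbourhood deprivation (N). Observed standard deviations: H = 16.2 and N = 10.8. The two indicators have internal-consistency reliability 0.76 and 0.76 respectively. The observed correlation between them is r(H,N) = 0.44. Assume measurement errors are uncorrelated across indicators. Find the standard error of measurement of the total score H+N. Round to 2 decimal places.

Var(total) = 379.08 + 153.965 = 533.045.
True-score variance = 288.101 + 153.965 = 442.066, so reliability = 0.8293.
Error variance = 533.045 − 442.066 = 90.9792; SEM = √90.9792 = 9.54.

9.54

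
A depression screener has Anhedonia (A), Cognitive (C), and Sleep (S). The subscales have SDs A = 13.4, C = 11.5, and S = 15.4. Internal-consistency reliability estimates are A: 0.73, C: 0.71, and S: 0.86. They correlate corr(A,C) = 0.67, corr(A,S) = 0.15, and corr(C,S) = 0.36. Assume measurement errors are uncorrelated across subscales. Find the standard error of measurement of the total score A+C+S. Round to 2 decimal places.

Var(total) = 548.97 + 395.914 = 944.884.
True-score variance = 428.934 + 395.914 = 824.848, so reliability = 0.8730.
Error variance = 944.884 − 824.848 = 120.036; SEM = √120.036 = 10.96.

10.96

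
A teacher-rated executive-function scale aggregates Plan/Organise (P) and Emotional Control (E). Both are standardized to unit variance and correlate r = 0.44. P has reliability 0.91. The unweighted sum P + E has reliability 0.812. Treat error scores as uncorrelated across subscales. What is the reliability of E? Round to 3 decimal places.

Var(P+E) = 2 + 2·0.44 = 2.880.
True-score variance = ρ_P + ρ_E + 2·0.44, so 0.812 = (0.91 + ρ_E + 0.88) / 2.880.
ρ_E = 0.812·2.880 − 0.91 − 0.88 = 0.549.

0.549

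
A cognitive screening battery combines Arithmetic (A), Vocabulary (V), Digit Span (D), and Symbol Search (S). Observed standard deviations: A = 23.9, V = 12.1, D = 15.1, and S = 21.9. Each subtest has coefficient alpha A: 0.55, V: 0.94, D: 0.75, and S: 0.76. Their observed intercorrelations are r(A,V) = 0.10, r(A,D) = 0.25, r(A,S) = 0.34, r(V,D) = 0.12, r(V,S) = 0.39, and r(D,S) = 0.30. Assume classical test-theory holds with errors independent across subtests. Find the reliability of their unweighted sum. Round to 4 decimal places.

0.8226

Var(A+V+D+S) = 23.9² + 12.1² + 15.1² + 21.9² + 2·[23.9·12.1·0.10 + 23.9·15.1·0.25 + 23.9·21.9·0.34 + 12.1·15.1·0.12 + 12.1·21.9·0.39 + 15.1·21.9·0.30] = 1425.24 + 1043.16 = 2468.4.
Because errors are independent across components, Cov(Tᵢ,Tⱼ) = Cov(Xᵢ,Xⱼ); the off-diagonal part of the true-score variance is the same as above.
True-score variance = [23.9²·0.55 + 12.1²·0.94 + 15.1²·0.75 + 21.9²·0.76] + 1043.16 = 987.302 + 1043.16 = 2030.46.
Reliability = 2030.46 / 2468.4 = 0.8226.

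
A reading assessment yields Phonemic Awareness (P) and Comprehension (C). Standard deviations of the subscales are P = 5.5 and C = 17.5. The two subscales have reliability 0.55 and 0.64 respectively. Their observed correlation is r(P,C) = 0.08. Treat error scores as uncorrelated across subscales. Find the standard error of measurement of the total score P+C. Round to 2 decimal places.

11.13

Var(total) = 336.5 + 15.4 = 351.9.
True-score variance = 212.637 + 15.4 = 228.037, so reliability = 0.6480.
Error variance = 351.9 − 228.037 = 123.862; SEM = √123.862 = 11.13.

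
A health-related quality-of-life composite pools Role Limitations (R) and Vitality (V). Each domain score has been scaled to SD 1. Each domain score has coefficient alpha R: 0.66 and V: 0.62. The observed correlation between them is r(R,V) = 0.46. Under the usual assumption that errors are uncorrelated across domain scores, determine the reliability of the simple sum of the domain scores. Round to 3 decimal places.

0.753

Var(R+V) = 2 + 2·[0.46] = 2 + 0.92 = 2.92.
Under uncorrelated errors the observed covariances equal the true-score covariances, so only the own-variance terms attenuate.
True-score variance = [0.66 + 0.62] + 0.92 = 1.28 + 0.92 = 2.2.
Reliability = 2.2 / 2.92 = 0.753.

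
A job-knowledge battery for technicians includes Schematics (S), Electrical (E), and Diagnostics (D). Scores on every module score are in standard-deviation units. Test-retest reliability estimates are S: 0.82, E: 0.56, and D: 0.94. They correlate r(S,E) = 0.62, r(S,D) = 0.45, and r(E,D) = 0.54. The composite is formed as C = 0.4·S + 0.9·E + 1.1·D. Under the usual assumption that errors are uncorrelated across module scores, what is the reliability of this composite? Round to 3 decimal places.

Var(C) = 0.4² + 0.9² + 1.1² + 2·[0.36·0.62 + 0.44·0.45 + 0.99·0.54] = 2.18 + 1.9116 = 4.0916.
Because errors are independent across components, Cov(Tᵢ,Tⱼ) = Cov(Xᵢ,Xⱼ); the off-diagonal part of the true-score variance is the same as above.
True-score variance = [0.4²·0.82 + 0.9²·0.56 + 1.1²·0.94] + 1.9116 = 1.7222 + 1.9116 = 3.6338.
Reliability = 3.6338 / 4.0916 = 0.888.

0.888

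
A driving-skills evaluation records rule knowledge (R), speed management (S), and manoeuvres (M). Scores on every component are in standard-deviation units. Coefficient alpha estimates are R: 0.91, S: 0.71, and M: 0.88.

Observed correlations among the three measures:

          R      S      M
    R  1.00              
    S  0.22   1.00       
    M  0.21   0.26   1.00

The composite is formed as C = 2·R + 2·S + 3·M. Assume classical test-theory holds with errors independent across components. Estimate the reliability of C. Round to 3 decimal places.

Var(C) = 2² + 2² + 3² + 2·[4·0.22 + 6·0.21 + 6·0.26] = 17 + 7.4 = 24.4.
With uncorrelated errors the cross-covariances are all true-score covariance, so they carry over unchanged; only the diagonal terms shrink to ρᵢσᵢ².
True-score variance = [2²·0.91 + 2²·0.71 + 3²·0.88] + 7.4 = 14.4 + 7.4 = 21.8.
Reliability = 21.8 / 24.4 = 0.893.

0.893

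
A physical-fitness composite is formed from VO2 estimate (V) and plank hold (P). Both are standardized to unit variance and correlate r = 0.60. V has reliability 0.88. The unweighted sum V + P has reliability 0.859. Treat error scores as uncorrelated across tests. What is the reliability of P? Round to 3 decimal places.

0.669

Var(V+P) = 2 + 2·0.60 = 3.200.
True-score variance = ρ_V + ρ_P + 2·0.60, so 0.859 = (0.88 + ρ_P + 1.20) / 3.200.
ρ_P = 0.859·3.200 − 0.88 − 1.20 = 0.669.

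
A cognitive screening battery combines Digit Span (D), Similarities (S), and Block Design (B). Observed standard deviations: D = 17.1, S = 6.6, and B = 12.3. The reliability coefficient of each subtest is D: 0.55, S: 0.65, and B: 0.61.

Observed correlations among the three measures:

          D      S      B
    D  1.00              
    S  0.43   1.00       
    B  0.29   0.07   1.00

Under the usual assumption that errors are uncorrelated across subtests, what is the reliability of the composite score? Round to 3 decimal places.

0.713

Var(D+S+B) = 17.1² + 6.6² + 12.3² + 2·[17.1·6.6·0.43 + 17.1·12.3·0.29 + 6.6·12.3·0.07] = 487.26 + 230.416 = 717.676.
With uncorrelated errors the cross-covariances are all true-score covariance, so they carry over unchanged; only the diagonal terms shrink to ρᵢσᵢ².
True-score variance = [17.1²·0.55 + 6.6²·0.65 + 12.3²·0.61] + 230.416 = 281.426 + 230.416 = 511.843.
Reliability = 511.843 / 717.676 = 0.713.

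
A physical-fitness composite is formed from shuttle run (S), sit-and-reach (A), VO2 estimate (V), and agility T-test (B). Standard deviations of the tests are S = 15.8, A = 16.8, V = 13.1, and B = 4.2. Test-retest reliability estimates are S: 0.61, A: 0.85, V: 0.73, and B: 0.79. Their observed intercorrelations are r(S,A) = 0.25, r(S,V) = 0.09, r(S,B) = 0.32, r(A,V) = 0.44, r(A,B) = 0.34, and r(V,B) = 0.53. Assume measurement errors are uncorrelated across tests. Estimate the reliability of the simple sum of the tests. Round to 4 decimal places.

0.8462

Var(S+A+V+B) = 15.8² + 16.8² + 13.1² + 4.2² + 2·[15.8·16.8·0.25 + 15.8·13.1·0.09 + 15.8·4.2·0.32 + 16.8·13.1·0.44 + 16.8·4.2·0.34 + 13.1·4.2·0.53] = 721.13 + 512.419 = 1233.55.
Because errors are independent across components, Cov(Tᵢ,Tⱼ) = Cov(Xᵢ,Xⱼ); the off-diagonal part of the true-score variance is the same as above.
True-score variance = [15.8²·0.61 + 16.8²·0.85 + 13.1²·0.73 + 4.2²·0.79] + 512.419 = 531.395 + 512.419 = 1043.81.
Reliability = 1043.81 / 1233.55 = 0.8462.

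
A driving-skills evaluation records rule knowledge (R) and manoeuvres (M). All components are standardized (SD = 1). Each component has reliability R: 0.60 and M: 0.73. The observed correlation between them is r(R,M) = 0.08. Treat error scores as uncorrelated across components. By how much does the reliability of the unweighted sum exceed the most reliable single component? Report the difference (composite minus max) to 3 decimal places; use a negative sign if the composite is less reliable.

-0.040

Var(sum) = 2 + 0.16 = 2.16; true-score variance = 1.33 + 0.16 = 1.49; composite reliability = 0.6898.
Max component reliability = 0.7300.
Difference = 0.6898 − 0.7300 = -0.040.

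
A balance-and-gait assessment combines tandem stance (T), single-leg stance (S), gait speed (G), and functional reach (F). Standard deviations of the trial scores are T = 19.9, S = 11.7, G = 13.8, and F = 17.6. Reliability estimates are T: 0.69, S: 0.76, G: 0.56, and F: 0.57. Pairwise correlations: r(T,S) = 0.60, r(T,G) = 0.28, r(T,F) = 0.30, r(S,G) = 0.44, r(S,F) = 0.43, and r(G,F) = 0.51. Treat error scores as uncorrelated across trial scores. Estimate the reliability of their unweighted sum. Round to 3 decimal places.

0.834

Var(T+S+G+F) = 19.9² + 11.7² + 13.8² + 17.6² + 2·[19.9·11.7·0.60 + 19.9·13.8·0.28 + 19.9·17.6·0.30 + 11.7·13.8·0.44 + 11.7·17.6·0.43 + 13.8·17.6·0.51] = 1033.1 + 1210.24 = 2243.34.
With uncorrelated errors the cross-covariances are all true-score covariance, so they carry over unchanged; only the diagonal terms shrink to ρᵢσᵢ².
True-score variance = [19.9²·0.69 + 11.7²·0.76 + 13.8²·0.56 + 17.6²·0.57] + 1210.24 = 660.493 + 1210.24 = 1870.73.
Reliability = 1870.73 / 2243.34 = 0.834.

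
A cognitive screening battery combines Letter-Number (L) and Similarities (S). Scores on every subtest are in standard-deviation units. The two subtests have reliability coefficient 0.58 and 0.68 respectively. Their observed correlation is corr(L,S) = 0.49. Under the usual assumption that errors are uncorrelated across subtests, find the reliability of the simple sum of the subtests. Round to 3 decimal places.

Var(L+S) = 2 + 2·[0.49] = 2 + 0.98 = 2.98.
With uncorrelated errors the cross-covariances are all true-score covariance, so they carry over unchanged; only the diagonal terms shrink to ρᵢσᵢ².
True-score variance = [0.58 + 0.68] + 0.98 = 1.26 + 0.98 = 2.24.
Reliability = 2.24 / 2.98 = 0.752.

0.752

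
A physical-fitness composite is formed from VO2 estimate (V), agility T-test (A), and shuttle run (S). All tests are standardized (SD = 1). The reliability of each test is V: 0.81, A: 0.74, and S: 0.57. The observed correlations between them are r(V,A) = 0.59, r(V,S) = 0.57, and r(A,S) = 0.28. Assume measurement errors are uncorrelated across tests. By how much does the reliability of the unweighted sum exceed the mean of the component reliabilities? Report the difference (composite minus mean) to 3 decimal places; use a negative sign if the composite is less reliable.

0.144

Var(sum) = 3 + 2.88 = 5.88; true-score variance = 2.12 + 2.88 = 5; composite reliability = 0.8503.
Mean component reliability = 0.7067.
Difference = 0.8503 − 0.7067 = 0.144.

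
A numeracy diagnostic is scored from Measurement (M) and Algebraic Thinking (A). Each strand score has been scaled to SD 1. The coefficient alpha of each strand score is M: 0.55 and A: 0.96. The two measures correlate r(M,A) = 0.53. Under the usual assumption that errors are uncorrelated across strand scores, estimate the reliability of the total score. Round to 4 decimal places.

Var(M+A) = 2 + 2·[0.53] = 2 + 1.06 = 3.06.
Because errors are independent across components, Cov(Tᵢ,Tⱼ) = Cov(Xᵢ,Xⱼ); the off-diagonal part of the true-score variance is the same as above.
True-score variance = [0.55 + 0.96] + 1.06 = 1.51 + 1.06 = 2.57.
Reliability = 2.57 / 3.06 = 0.8399.

0.8399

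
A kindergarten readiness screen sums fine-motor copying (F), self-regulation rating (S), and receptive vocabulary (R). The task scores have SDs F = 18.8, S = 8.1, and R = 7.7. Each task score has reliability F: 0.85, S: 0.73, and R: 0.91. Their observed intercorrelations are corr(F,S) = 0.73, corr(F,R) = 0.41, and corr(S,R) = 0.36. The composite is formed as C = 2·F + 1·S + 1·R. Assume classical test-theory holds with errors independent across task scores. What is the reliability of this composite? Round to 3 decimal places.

0.896

Var(C) = 2²·18.8² + 8.1² + 7.7² + 2·[2·18.8·8.1·0.73 + 2·18.8·7.7·0.41 + 8.1·7.7·0.36] = 1538.66 + 726.97 = 2265.63.
Because errors are independent across components, Cov(Tᵢ,Tⱼ) = Cov(Xᵢ,Xⱼ); the off-diagonal part of the true-score variance is the same as above.
True-score variance = [2²·18.8²·0.85 + 8.1²·0.73 + 7.7²·0.91] + 726.97 = 1303.55 + 726.97 = 2030.52.
Reliability = 2030.52 / 2265.63 = 0.896.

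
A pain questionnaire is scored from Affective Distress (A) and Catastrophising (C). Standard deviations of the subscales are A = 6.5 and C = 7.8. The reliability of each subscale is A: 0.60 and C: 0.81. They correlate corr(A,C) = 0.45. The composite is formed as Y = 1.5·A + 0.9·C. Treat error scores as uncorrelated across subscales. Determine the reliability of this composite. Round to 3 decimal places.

0.770

Var(Y) = 1.5²·6.5² + 0.9²·7.8² + 2·[1.35·6.5·7.8·0.45] = 144.343 + 61.6005 = 205.943.
Under uncorrelated errors the observed covariances equal the true-score covariances, so only the own-variance terms attenuate.
True-score variance = [1.5²·6.5²·0.60 + 0.9²·7.8²·0.81] + 61.6005 = 96.9546 + 61.6005 = 158.555.
Reliability = 158.555 / 205.943 = 0.770.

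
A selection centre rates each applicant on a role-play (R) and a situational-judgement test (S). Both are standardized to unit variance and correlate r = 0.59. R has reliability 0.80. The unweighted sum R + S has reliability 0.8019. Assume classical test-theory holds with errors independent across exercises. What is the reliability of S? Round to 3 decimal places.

0.570

Var(R+S) = 2 + 2·0.59 = 3.180.
True-score variance = ρ_R + ρ_S + 2·0.59, so 0.8019 = (0.80 + ρ_S + 1.18) / 3.180.
ρ_S = 0.8019·3.180 − 0.80 − 1.18 = 0.570.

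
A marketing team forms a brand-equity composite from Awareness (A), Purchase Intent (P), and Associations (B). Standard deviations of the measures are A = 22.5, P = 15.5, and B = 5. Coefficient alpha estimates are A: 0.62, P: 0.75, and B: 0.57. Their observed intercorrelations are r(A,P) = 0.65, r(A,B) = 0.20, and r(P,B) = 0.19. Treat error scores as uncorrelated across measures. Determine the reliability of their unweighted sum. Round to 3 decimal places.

Var(A+P+B) = 22.5² + 15.5² + 5² + 2·[22.5·15.5·0.65 + 22.5·5·0.20 + 15.5·5·0.19] = 771.5 + 527.825 = 1299.33.
With uncorrelated errors the cross-covariances are all true-score covariance, so they carry over unchanged; only the diagonal terms shrink to ρᵢσᵢ².
True-score variance = [22.5²·0.62 + 15.5²·0.75 + 5²·0.57] + 527.825 = 508.312 + 527.825 = 1036.14.
Reliability = 1036.14 / 1299.33 = 0.797.

0.797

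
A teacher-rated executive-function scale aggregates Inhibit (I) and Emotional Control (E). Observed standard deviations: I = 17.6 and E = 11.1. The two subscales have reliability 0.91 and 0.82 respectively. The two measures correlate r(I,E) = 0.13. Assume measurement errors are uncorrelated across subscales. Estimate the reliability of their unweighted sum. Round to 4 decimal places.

0.8965

Var(I+E) = 17.6² + 11.1² + 2·[17.6·11.1·0.13] = 432.97 + 50.7936 = 483.764.
Under uncorrelated errors the observed covariances equal the true-score covariances, so only the own-variance terms attenuate.
True-score variance = [17.6²·0.91 + 11.1²·0.82] + 50.7936 = 382.914 + 50.7936 = 433.707.
Reliability = 433.707 / 483.764 = 0.8965.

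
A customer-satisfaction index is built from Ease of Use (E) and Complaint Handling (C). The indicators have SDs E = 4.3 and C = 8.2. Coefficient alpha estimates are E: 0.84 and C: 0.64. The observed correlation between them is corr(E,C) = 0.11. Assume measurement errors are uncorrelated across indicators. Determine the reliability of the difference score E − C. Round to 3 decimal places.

Var(E−C) = 4.3² + 8.2² − 2·4.3·8.2·0.11 = 85.73 − 7.7572 = 77.9728.
With uncorrelated errors the cross-covariances are all true-score covariance, so they carry over unchanged; only the diagonal terms shrink to ρᵢσᵢ².
True-score variance = [4.3²·0.84 + 8.2²·0.64] − 7.7572 = 58.5652 − 7.7572 = 50.808.
Reliability = 50.808 / 77.9728 = 0.652.

0.652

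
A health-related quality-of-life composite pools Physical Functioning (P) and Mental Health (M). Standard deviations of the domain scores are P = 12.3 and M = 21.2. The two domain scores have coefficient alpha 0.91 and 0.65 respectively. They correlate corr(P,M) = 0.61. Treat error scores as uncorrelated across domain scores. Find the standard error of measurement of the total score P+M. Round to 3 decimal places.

13.074

Var(total) = 600.73 + 318.127 = 918.857.
True-score variance = 429.81 + 318.127 = 747.937, so reliability = 0.8140.
Error variance = 918.857 − 747.937 = 170.92; SEM = √170.92 = 13.074.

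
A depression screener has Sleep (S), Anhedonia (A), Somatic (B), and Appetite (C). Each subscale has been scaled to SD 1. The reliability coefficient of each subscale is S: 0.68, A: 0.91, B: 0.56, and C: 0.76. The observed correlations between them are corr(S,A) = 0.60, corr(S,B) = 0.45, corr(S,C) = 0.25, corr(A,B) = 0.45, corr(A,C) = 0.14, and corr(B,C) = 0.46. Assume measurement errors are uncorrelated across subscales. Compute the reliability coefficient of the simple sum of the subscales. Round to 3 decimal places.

Var(S+A+B+C) = 4 + 2·[0.60 + 0.45 + 0.25 + 0.45 + 0.14 + 0.46] = 4 + 4.7 = 8.7.
With uncorrelated errors the cross-covariances are all true-score covariance, so they carry over unchanged; only the diagonal terms shrink to ρᵢσᵢ².
True-score variance = [0.68 + 0.91 + 0.56 + 0.76] + 4.7 = 2.91 + 4.7 = 7.61.
Reliability = 7.61 / 8.7 = 0.875.

0.875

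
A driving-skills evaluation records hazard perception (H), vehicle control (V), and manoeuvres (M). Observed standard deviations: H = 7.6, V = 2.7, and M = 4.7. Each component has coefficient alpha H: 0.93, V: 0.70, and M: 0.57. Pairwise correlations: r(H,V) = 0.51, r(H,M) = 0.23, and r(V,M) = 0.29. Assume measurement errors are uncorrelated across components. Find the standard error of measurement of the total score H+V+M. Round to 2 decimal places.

Var(total) = 87.14 + 44.7218 = 131.862.
True-score variance = 71.4111 + 44.7218 = 116.133, so reliability = 0.8807.
Error variance = 131.862 − 116.133 = 15.7289; SEM = √15.7289 = 3.97.

3.97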